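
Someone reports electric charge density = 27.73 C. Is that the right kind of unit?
No

electric charge density has SI base units: A * s / m^3
C does NOT reduce to A * s / m^3; a valid unit for electric charge density would be e.g. C/m³.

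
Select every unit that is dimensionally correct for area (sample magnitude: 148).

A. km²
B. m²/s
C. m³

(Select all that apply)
A

area has SI base units: m^2

Checking each option against m^2:
  A. km²: ✓ matches
  B. m²/s: ✗ does not match
  C. m³: ✗ does not match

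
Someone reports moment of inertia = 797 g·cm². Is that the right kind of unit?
Yes

moment of inertia has SI base units: kg * m^2
g·cm² reduces to the same SI base units, so it is a valid unit for moment of inertia.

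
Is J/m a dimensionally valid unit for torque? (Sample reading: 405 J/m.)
No

torque has SI base units: kg * m^2 / s^2
J/m does NOT reduce to kg * m^2 / s^2; a valid unit for torque would be e.g. N·m.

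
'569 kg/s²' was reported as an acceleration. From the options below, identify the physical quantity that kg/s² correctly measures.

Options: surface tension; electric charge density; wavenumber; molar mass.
surface tension

acceleration should have units dimensionally equivalent to m / s^2 (e.g. m/s²).
The given unit 'kg/s²' reduces to kg / s^2. Of the listed options, that is the dimensionality of surface tension.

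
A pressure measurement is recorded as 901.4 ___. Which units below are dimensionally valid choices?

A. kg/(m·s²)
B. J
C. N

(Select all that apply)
A

pressure has SI base units: kg / (m * s^2)

Checking each option against kg / (m * s^2):
  A. kg/(m·s²): ✓ matches
  B. J: ✗ does not match
  C. N: ✗ does not match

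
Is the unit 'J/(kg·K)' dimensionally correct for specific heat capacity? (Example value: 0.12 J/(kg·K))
Yes

specific heat capacity has SI base units: m^2 / (s^2 * K)
J/(kg·K) reduces to the same SI base units, so it is a valid unit for specific heat capacity.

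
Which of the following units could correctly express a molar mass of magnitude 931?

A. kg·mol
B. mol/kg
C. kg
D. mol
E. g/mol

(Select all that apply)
E

molar mass has SI base units: kg / mol

Checking each option against kg / mol:
  A. kg·mol: ✗ does not match
  B. mol/kg: ✗ does not match
  C. kg: ✗ does not match
  D. mol: ✗ does not match
  E. g/mol: ✓ matches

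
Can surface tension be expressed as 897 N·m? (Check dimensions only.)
No

surface tension has SI base units: kg / s^2
N·m does NOT reduce to kg / s^2; a valid unit for surface tension would be e.g. N/m.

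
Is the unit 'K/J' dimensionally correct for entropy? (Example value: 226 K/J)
No

entropy has SI base units: kg * m^2 / (s^2 * K)
K/J does NOT reduce to kg * m^2 / (s^2 * K); a valid unit for entropy would be e.g. J/K.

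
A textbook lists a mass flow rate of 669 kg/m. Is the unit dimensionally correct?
No

mass flow rate has SI base units: kg / s
kg/m does NOT reduce to kg / s; a valid unit for mass flow rate would be e.g. kg/s.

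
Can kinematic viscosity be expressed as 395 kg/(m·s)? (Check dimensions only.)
No

kinematic viscosity has SI base units: m^2 / s
kg/(m·s) does NOT reduce to m^2 / s; a valid unit for kinematic viscosity would be e.g. m²/s.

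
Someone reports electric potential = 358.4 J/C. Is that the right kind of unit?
Yes

electric potential has SI base units: kg * m^2 / (A * s^3)
J/C reduces to the same SI base units, so it is a valid unit for electric potential.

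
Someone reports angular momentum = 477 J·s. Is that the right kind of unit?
Yes

angular momentum has SI base units: kg * m^2 / s
J·s reduces to the same SI base units, so it is a valid unit for angular momentum.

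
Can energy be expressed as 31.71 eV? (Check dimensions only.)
Yes

energy has SI base units: kg * m^2 / s^2
eV reduces to the same SI base units, so it is a valid unit for energy.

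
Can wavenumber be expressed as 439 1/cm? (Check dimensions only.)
Yes

wavenumber has SI base units: 1 / m
1/cm reduces to the same SI base units, so it is a valid unit for wavenumber.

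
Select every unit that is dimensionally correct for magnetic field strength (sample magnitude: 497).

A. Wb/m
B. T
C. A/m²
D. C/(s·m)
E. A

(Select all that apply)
D

magnetic field strength has SI base units: A / m

Checking each option against A / m:
  A. Wb/m: ✗ does not match
  B. T: ✗ does not match
  C. A/m²: ✗ does not match
  D. C/(s·m): ✓ matches
  E. A: ✗ does not match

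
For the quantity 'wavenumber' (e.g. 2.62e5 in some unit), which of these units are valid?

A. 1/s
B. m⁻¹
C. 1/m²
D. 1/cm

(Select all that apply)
B, D

wavenumber has SI base units: 1 / m

Checking each option against 1 / m:
  A. 1/s: ✗ does not match
  B. m⁻¹: ✓ matches
  C. 1/m²: ✗ does not match
  D. 1/cm: ✓ matches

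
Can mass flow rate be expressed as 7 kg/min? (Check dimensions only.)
Yes

mass flow rate has SI base units: kg / s
kg/min reduces to the same SI base units, so it is a valid unit for mass flow rate.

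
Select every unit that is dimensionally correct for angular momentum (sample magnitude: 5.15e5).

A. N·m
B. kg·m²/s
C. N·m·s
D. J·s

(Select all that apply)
B, C, D

angular momentum has SI base units: kg * m^2 / s

Checking each option against kg * m^2 / s:
  A. N·m: ✗ does not match
  B. kg·m²/s: ✓ matches
  C. N·m·s: ✓ matches
  D. J·s: ✓ matches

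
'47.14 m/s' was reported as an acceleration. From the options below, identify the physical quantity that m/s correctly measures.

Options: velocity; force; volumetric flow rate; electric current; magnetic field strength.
velocity

acceleration should have units dimensionally equivalent to m / s^2 (e.g. m/s²).
The given unit 'm/s' reduces to m / s. Of the listed options, that is the dimensionality of velocity.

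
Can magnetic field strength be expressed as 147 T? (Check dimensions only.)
No

magnetic field strength has SI base units: A / m
T does NOT reduce to A / m; a valid unit for magnetic field strength would be e.g. A/m.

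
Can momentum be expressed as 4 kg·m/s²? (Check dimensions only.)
No

momentum has SI base units: kg * m / s
kg·m/s² does NOT reduce to kg * m / s; a valid unit for momentum would be e.g. kg·m/s.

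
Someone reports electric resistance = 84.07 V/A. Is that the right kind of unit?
Yes

electric resistance has SI base units: kg * m^2 / (A^2 * s^3)
V/A reduces to the same SI base units, so it is a valid unit for electric resistance.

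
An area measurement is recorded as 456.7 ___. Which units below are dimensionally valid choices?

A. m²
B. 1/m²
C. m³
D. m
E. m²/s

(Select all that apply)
A

area has SI base units: m^2

Checking each option against m^2:
  A. m²: ✓ matches
  B. 1/m²: ✗ does not match
  C. m³: ✗ does not match
  D. m: ✗ does not match
  E. m²/s: ✗ does not match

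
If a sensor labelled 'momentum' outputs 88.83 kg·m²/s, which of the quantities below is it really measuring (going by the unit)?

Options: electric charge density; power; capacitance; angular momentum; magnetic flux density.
angular momentum

momentum should have units dimensionally equivalent to kg * m / s (e.g. kg·m/s).
The given unit 'kg·m²/s' reduces to kg * m^2 / s. Of the listed options, that is the dimensionality of angular momentum.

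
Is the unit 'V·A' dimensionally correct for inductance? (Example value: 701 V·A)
No

inductance has SI base units: kg * m^2 / (A^2 * s^2)
V·A does NOT reduce to kg * m^2 / (A^2 * s^2); a valid unit for inductance would be e.g. H.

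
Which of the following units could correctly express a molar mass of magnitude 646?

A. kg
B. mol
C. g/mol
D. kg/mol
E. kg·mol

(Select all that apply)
C, D

molar mass has SI base units: kg / mol

Checking each option against kg / mol:
  A. kg: ✗ does not match
  B. mol: ✗ does not match
  C. g/mol: ✓ matches
  D. kg/mol: ✓ matches
  E. kg·mol: ✗ does not match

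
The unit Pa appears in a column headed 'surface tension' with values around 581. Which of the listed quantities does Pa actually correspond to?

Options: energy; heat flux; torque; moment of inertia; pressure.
pressure

surface tension should have units dimensionally equivalent to kg / s^2 (e.g. N/m).
The given unit 'Pa' reduces to kg / (m * s^2). Of the listed options, that is the dimensionality of pressure.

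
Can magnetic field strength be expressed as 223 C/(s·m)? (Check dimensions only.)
Yes

magnetic field strength has SI base units: A / m
C/(s·m) reduces to the same SI base units, so it is a valid unit for magnetic field strength.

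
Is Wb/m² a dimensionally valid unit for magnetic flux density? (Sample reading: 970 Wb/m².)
Yes

magnetic flux density has SI base units: kg / (A * s^2)
Wb/m² reduces to the same SI base units, so it is a valid unit for magnetic flux density.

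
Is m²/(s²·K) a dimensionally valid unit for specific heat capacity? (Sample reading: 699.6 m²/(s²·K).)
Yes

specific heat capacity has SI base units: m^2 / (s^2 * K)
m²/(s²·K) reduces to the same SI base units, so it is a valid unit for specific heat capacity.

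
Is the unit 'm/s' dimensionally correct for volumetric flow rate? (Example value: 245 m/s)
No

volumetric flow rate has SI base units: m^3 / s
m/s does NOT reduce to m^3 / s; a valid unit for volumetric flow rate would be e.g. m³/s.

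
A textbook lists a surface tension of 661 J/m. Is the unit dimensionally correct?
No

surface tension has SI base units: kg / s^2
J/m does NOT reduce to kg / s^2; a valid unit for surface tension would be e.g. N/m.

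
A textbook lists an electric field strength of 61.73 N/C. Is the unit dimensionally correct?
Yes

electric field strength has SI base units: kg * m / (A * s^3)
N/C reduces to the same SI base units, so it is a valid unit for electric field strength.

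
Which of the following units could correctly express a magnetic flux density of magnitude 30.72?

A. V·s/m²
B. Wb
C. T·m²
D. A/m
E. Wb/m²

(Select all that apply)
A, E

magnetic flux density has SI base units: kg / (A * s^2)

Checking each option against kg / (A * s^2):
  A. V·s/m²: ✓ matches
  B. Wb: ✗ does not match
  C. T·m²: ✗ does not match
  D. A/m: ✗ does not match
  E. Wb/m²: ✓ matches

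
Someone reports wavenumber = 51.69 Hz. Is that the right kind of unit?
No

wavenumber has SI base units: 1 / m
Hz does NOT reduce to 1 / m; a valid unit for wavenumber would be e.g. 1/m.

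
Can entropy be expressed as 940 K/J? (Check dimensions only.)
No

entropy has SI base units: kg * m^2 / (s^2 * K)
K/J does NOT reduce to kg * m^2 / (s^2 * K); a valid unit for entropy would be e.g. J/K.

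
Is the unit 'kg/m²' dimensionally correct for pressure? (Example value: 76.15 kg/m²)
No

pressure has SI base units: kg / (m * s^2)
kg/m² does NOT reduce to kg / (m * s^2); a valid unit for pressure would be e.g. Pa.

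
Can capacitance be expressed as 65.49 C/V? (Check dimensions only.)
Yes

capacitance has SI base units: A^2 * s^4 / (kg * m^2)
C/V reduces to the same SI base units, so it is a valid unit for capacitance.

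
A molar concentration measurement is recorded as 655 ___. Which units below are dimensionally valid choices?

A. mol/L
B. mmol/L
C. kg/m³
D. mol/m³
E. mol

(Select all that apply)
A, B, D

molar concentration has SI base units: mol / m^3

Checking each option against mol / m^3:
  A. mol/L: ✓ matches
  B. mmol/L: ✓ matches
  C. kg/m³: ✗ does not match
  D. mol/m³: ✓ matches
  E. mol: ✗ does not match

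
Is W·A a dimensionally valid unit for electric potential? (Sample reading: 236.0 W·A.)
No

electric potential has SI base units: kg * m^2 / (A * s^3)
W·A does NOT reduce to kg * m^2 / (A * s^3); a valid unit for electric potential would be e.g. V.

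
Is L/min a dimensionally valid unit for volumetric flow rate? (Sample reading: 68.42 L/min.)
Yes

volumetric flow rate has SI base units: m^3 / s
L/min reduces to the same SI base units, so it is a valid unit for volumetric flow rate.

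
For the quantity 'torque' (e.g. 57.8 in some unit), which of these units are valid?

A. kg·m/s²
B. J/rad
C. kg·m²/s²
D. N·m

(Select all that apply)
B, C, D

torque has SI base units: kg * m^2 / s^2

Checking each option against kg * m^2 / s^2:
  A. kg·m/s²: ✗ does not match
  B. J/rad: ✓ matches
  C. kg·m²/s²: ✓ matches
  D. N·m: ✓ matches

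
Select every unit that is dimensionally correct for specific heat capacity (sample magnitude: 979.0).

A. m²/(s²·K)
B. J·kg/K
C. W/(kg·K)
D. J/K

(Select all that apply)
A

specific heat capacity has SI base units: m^2 / (s^2 * K)

Checking each option against m^2 / (s^2 * K):
  A. m²/(s²·K): ✓ matches
  B. J·kg/K: ✗ does not match
  C. W/(kg·K): ✗ does not match
  D. J/K: ✗ does not match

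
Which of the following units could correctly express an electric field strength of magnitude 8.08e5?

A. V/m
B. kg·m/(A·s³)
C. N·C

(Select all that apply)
A, B

electric field strength has SI base units: kg * m / (A * s^3)

Checking each option against kg * m / (A * s^3):
  A. V/m: ✓ matches
  B. kg·m/(A·s³): ✓ matches
  C. N·C: ✗ does not match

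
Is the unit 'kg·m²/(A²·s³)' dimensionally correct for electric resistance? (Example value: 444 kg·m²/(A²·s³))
Yes

electric resistance has SI base units: kg * m^2 / (A^2 * s^3)
kg·m²/(A²·s³) reduces to the same SI base units, so it is a valid unit for electric resistance.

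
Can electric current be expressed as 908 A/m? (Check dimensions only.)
No

electric current has SI base units: A
A/m does NOT reduce to A; a valid unit for electric current would be e.g. A.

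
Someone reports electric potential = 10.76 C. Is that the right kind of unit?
No

electric potential has SI base units: kg * m^2 / (A * s^3)
C does NOT reduce to kg * m^2 / (A * s^3); a valid unit for electric potential would be e.g. V.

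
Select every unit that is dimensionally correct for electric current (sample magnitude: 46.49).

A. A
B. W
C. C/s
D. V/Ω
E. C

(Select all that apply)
A, C, D

electric current has SI base units: A

Checking each option against A:
  A. A: ✓ matches
  B. W: ✗ does not match
  C. C/s: ✓ matches
  D. V/Ω: ✓ matches
  E. C: ✗ does not match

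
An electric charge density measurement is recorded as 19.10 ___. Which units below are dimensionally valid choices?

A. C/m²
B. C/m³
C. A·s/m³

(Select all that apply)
B, C

electric charge density has SI base units: A * s / m^3

Checking each option against A * s / m^3:
  A. C/m²: ✗ does not match
  B. C/m³: ✓ matches
  C. A·s/m³: ✓ matches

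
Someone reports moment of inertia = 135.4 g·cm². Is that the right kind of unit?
Yes

moment of inertia has SI base units: kg * m^2
g·cm² reduces to the same SI base units, so it is a valid unit for moment of inertia.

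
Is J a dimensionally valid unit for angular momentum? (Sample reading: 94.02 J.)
No

angular momentum has SI base units: kg * m^2 / s
J does NOT reduce to kg * m^2 / s; a valid unit for angular momentum would be e.g. kg·m²/s.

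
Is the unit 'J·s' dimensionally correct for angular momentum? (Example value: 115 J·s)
Yes

angular momentum has SI base units: kg * m^2 / s
J·s reduces to the same SI base units, so it is a valid unit for angular momentum.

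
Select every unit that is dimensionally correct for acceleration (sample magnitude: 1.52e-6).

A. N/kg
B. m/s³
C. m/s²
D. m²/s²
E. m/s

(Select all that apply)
A, C

acceleration has SI base units: m / s^2

Checking each option against m / s^2:
  A. N/kg: ✓ matches
  B. m/s³: ✗ does not match
  C. m/s²: ✓ matches
  D. m²/s²: ✗ does not match
  E. m/s: ✗ does not match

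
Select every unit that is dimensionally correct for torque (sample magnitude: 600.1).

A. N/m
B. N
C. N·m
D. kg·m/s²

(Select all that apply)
C

torque has SI base units: kg * m^2 / s^2

Checking each option against kg * m^2 / s^2:
  A. N/m: ✗ does not match
  B. N: ✗ does not match
  C. N·m: ✓ matches
  D. kg·m/s²: ✗ does not match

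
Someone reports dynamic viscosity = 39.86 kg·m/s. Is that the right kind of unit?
No

dynamic viscosity has SI base units: kg / (m * s)
kg·m/s does NOT reduce to kg / (m * s); a valid unit for dynamic viscosity would be e.g. Pa·s.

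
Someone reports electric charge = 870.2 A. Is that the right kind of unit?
No

electric charge has SI base units: A * s
A does NOT reduce to A * s; a valid unit for electric charge would be e.g. C.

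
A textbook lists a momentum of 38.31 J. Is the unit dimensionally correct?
No

momentum has SI base units: kg * m / s
J does NOT reduce to kg * m / s; a valid unit for momentum would be e.g. kg·m/s.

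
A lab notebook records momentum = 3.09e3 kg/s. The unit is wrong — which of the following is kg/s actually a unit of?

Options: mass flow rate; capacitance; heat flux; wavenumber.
mass flow rate

momentum should have units dimensionally equivalent to kg * m / s (e.g. kg·m/s).
The given unit 'kg/s' reduces to kg / s. Of the listed options, that is the dimensionality of mass flow rate.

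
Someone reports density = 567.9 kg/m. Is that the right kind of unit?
No

density has SI base units: kg / m^3
kg/m does NOT reduce to kg / m^3; a valid unit for density would be e.g. kg/m³.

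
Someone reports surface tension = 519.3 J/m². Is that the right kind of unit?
Yes

surface tension has SI base units: kg / s^2
J/m² reduces to the same SI base units, so it is a valid unit for surface tension.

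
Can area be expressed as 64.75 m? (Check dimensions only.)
No

area has SI base units: m^2
m does NOT reduce to m^2; a valid unit for area would be e.g. m².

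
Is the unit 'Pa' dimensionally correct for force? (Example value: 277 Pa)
No

force has SI base units: kg * m / s^2
Pa does NOT reduce to kg * m / s^2; a valid unit for force would be e.g. N.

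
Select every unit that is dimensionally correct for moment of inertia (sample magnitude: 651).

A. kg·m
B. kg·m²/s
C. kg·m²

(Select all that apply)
C

moment of inertia has SI base units: kg * m^2

Checking each option against kg * m^2:
  A. kg·m: ✗ does not match
  B. kg·m²/s: ✗ does not match
  C. kg·m²: ✓ matches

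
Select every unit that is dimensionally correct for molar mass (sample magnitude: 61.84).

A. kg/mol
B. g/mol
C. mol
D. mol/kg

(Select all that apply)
A, B

molar mass has SI base units: kg / mol

Checking each option against kg / mol:
  A. kg/mol: ✓ matches
  B. g/mol: ✓ matches
  C. mol: ✗ does not match
  D. mol/kg: ✗ does not match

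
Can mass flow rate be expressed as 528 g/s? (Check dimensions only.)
Yes

mass flow rate has SI base units: kg / s
g/s reduces to the same SI base units, so it is a valid unit for mass flow rate.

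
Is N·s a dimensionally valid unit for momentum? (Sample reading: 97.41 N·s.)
Yes

momentum has SI base units: kg * m / s
N·s reduces to the same SI base units, so it is a valid unit for momentum.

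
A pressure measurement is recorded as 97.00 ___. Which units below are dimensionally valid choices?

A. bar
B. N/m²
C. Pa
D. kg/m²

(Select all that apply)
A, B, C

pressure has SI base units: kg / (m * s^2)

Checking each option against kg / (m * s^2):
  A. bar: ✓ matches
  B. N/m²: ✓ matches
  C. Pa: ✓ matches
  D. kg/m²: ✗ does not match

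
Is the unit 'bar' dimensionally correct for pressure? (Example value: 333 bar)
Yes

pressure has SI base units: kg / (m * s^2)
bar reduces to the same SI base units, so it is a valid unit for pressure.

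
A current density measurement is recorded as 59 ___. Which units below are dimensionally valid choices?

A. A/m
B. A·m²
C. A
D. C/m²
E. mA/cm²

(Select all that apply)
E

current density has SI base units: A / m^2

Checking each option against A / m^2:
  A. A/m: ✗ does not match
  B. A·m²: ✗ does not match
  C. A: ✗ does not match
  D. C/m²: ✗ does not match
  E. mA/cm²: ✓ matches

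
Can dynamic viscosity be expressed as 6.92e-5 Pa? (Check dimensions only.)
No

dynamic viscosity has SI base units: kg / (m * s)
Pa does NOT reduce to kg / (m * s); a valid unit for dynamic viscosity would be e.g. Pa·s.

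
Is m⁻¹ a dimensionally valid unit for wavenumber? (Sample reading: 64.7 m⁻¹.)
Yes

wavenumber has SI base units: 1 / m
m⁻¹ reduces to the same SI base units, so it is a valid unit for wavenumber.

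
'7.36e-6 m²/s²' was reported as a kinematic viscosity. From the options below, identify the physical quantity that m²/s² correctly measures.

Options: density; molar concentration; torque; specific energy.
specific energy

kinematic viscosity should have units dimensionally equivalent to m^2 / s (e.g. m²/s).
The given unit 'm²/s²' reduces to m^2 / s^2. Of the listed options, that is the dimensionality of specific energy.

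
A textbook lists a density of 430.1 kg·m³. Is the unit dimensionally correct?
No

density has SI base units: kg / m^3
kg·m³ does NOT reduce to kg / m^3; a valid unit for density would be e.g. kg/m³.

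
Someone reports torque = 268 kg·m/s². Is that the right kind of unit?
No

torque has SI base units: kg * m^2 / s^2
kg·m/s² does NOT reduce to kg * m^2 / s^2; a valid unit for torque would be e.g. N·m.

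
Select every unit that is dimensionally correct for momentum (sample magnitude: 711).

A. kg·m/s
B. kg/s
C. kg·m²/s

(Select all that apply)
A

momentum has SI base units: kg * m / s

Checking each option against kg * m / s:
  A. kg·m/s: ✓ matches
  B. kg/s: ✗ does not match
  C. kg·m²/s: ✗ does not match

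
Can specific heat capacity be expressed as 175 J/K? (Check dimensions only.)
No

specific heat capacity has SI base units: m^2 / (s^2 * K)
J/K does NOT reduce to m^2 / (s^2 * K); a valid unit for specific heat capacity would be e.g. J/(kg·K).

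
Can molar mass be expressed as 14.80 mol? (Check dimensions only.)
No

molar mass has SI base units: kg / mol
mol does NOT reduce to kg / mol; a valid unit for molar mass would be e.g. kg/mol.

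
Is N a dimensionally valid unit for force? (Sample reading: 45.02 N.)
Yes

force has SI base units: kg * m / s^2
N reduces to the same SI base units, so it is a valid unit for force.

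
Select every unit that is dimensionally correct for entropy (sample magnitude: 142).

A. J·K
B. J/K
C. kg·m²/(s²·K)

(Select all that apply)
B, C

entropy has SI base units: kg * m^2 / (s^2 * K)

Checking each option against kg * m^2 / (s^2 * K):
  A. J·K: ✗ does not match
  B. J/K: ✓ matches
  C. kg·m²/(s²·K): ✓ matches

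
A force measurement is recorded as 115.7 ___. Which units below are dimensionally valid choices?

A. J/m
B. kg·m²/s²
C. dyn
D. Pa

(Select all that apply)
A, C

force has SI base units: kg * m / s^2

Checking each option against kg * m / s^2:
  A. J/m: ✓ matches
  B. kg·m²/s²: ✗ does not match
  C. dyn: ✓ matches
  D. Pa: ✗ does not match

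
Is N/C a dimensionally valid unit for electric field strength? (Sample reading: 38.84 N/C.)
Yes

electric field strength has SI base units: kg * m / (A * s^3)
N/C reduces to the same SI base units, so it is a valid unit for electric field strength.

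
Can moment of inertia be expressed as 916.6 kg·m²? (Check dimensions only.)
Yes

moment of inertia has SI base units: kg * m^2
kg·m² reduces to the same SI base units, so it is a valid unit for moment of inertia.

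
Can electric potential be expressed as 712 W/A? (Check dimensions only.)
Yes

electric potential has SI base units: kg * m^2 / (A * s^3)
W/A reduces to the same SI base units, so it is a valid unit for electric potential.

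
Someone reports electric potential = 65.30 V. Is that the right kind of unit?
Yes

electric potential has SI base units: kg * m^2 / (A * s^3)
V reduces to the same SI base units, so it is a valid unit for electric potential.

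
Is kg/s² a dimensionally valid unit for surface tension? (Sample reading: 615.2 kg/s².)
Yes

surface tension has SI base units: kg / s^2
kg/s² reduces to the same SI base units, so it is a valid unit for surface tension.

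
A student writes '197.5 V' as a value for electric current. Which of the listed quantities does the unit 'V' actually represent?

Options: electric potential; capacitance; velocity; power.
electric potential

electric current should have units dimensionally equivalent to A (e.g. A).
The given unit 'V' reduces to kg * m^2 / (A * s^3). Of the listed options, that is the dimensionality of electric potential.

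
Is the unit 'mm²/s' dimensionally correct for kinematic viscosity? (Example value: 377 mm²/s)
Yes

kinematic viscosity has SI base units: m^2 / s
mm²/s reduces to the same SI base units, so it is a valid unit for kinematic viscosity.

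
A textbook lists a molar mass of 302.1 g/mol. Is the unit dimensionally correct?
Yes

molar mass has SI base units: kg / mol
g/mol reduces to the same SI base units, so it is a valid unit for molar mass.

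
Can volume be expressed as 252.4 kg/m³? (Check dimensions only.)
No

volume has SI base units: m^3
kg/m³ does NOT reduce to m^3; a valid unit for volume would be e.g. m³.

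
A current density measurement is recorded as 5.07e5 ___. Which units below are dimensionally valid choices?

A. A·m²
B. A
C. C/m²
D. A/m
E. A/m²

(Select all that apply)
E

current density has SI base units: A / m^2

Checking each option against A / m^2:
  A. A·m²: ✗ does not match
  B. A: ✗ does not match
  C. C/m²: ✗ does not match
  D. A/m: ✗ does not match
  E. A/m²: ✓ matches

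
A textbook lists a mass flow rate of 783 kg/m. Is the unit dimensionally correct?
No

mass flow rate has SI base units: kg / s
kg/m does NOT reduce to kg / s; a valid unit for mass flow rate would be e.g. kg/s.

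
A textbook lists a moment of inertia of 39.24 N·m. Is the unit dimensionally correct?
No

moment of inertia has SI base units: kg * m^2
N·m does NOT reduce to kg * m^2; a valid unit for moment of inertia would be e.g. kg·m².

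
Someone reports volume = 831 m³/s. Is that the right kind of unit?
No

volume has SI base units: m^3
m³/s does NOT reduce to m^3; a valid unit for volume would be e.g. m³.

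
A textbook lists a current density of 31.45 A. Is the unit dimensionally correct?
No

current density has SI base units: A / m^2
A does NOT reduce to A / m^2; a valid unit for current density would be e.g. A/m².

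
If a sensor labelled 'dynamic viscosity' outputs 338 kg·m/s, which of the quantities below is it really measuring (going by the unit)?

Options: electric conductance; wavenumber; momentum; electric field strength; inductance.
momentum

dynamic viscosity should have units dimensionally equivalent to kg / (m * s) (e.g. Pa·s).
The given unit 'kg·m/s' reduces to kg * m / s. Of the listed options, that is the dimensionality of momentum.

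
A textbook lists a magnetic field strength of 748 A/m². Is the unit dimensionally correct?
No

magnetic field strength has SI base units: A / m
A/m² does NOT reduce to A / m; a valid unit for magnetic field strength would be e.g. A/m.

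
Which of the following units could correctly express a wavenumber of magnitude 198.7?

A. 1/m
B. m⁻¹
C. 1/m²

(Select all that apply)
A, B

wavenumber has SI base units: 1 / m

Checking each option against 1 / m:
  A. 1/m: ✓ matches
  B. m⁻¹: ✓ matches
  C. 1/m²: ✗ does not match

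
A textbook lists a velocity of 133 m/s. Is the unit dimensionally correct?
Yes

velocity has SI base units: m / s
m/s reduces to the same SI base units, so it is a valid unit for velocity.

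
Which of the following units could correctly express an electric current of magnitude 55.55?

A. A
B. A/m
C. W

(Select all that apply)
A

electric current has SI base units: A

Checking each option against A:
  A. A: ✓ matches
  B. A/m: ✗ does not match
  C. W: ✗ does not match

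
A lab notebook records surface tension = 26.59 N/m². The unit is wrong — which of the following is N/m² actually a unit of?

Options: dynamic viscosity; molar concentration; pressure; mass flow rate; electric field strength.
pressure

surface tension should have units dimensionally equivalent to kg / s^2 (e.g. N/m).
The given unit 'N/m²' reduces to kg / (m * s^2). Of the listed options, that is the dimensionality of pressure.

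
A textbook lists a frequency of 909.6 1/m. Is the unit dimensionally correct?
No

frequency has SI base units: 1 / s
1/m does NOT reduce to 1 / s; a valid unit for frequency would be e.g. Hz.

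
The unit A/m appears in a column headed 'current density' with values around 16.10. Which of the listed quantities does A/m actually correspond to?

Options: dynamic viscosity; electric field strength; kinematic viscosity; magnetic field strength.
magnetic field strength

current density should have units dimensionally equivalent to A / m^2 (e.g. A/m²).
The given unit 'A/m' reduces to A / m. Of the listed options, that is the dimensionality of magnetic field strength.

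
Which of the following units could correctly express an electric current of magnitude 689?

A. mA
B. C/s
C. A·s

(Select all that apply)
A, B

electric current has SI base units: A

Checking each option against A:
  A. mA: ✓ matches
  B. C/s: ✓ matches
  C. A·s: ✗ does not match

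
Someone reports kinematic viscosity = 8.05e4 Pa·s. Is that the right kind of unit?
No

kinematic viscosity has SI base units: m^2 / s
Pa·s does NOT reduce to m^2 / s; a valid unit for kinematic viscosity would be e.g. m²/s.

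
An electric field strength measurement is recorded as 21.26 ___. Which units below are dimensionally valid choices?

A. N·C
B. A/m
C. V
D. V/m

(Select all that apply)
D

electric field strength has SI base units: kg * m / (A * s^3)

Checking each option against kg * m / (A * s^3):
  A. N·C: ✗ does not match
  B. A/m: ✗ does not match
  C. V: ✗ does not match
  D. V/m: ✓ matches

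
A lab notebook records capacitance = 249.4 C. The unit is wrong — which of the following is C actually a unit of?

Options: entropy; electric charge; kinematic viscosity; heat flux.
electric charge

capacitance should have units dimensionally equivalent to A^2 * s^4 / (kg * m^2) (e.g. F).
The given unit 'C' reduces to A * s. Of the listed options, that is the dimensionality of electric charge.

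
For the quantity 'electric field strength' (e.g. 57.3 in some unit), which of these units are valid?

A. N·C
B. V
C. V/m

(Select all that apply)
C

electric field strength has SI base units: kg * m / (A * s^3)

Checking each option against kg * m / (A * s^3):
  A. N·C: ✗ does not match
  B. V: ✗ does not match
  C. V/m: ✓ matches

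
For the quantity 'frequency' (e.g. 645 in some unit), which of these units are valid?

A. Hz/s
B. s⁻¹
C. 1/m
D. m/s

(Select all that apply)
B

frequency has SI base units: 1 / s

Checking each option against 1 / s:
  A. Hz/s: ✗ does not match
  B. s⁻¹: ✓ matches
  C. 1/m: ✗ does not match
  D. m/s: ✗ does not match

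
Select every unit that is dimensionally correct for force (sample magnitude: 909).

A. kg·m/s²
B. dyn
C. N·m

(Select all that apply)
A, B

force has SI base units: kg * m / s^2

Checking each option against kg * m / s^2:
  A. kg·m/s²: ✓ matches
  B. dyn: ✓ matches
  C. N·m: ✗ does not match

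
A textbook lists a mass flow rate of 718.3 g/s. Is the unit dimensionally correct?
Yes

mass flow rate has SI base units: kg / s
g/s reduces to the same SI base units, so it is a valid unit for mass flow rate.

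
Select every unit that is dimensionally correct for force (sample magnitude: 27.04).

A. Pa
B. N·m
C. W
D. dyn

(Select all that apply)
D

force has SI base units: kg * m / s^2

Checking each option against kg * m / s^2:
  A. Pa: ✗ does not match
  B. N·m: ✗ does not match
  C. W: ✗ does not match
  D. dyn: ✓ matches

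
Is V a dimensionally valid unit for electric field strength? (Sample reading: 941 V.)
No

electric field strength has SI base units: kg * m / (A * s^3)
V does NOT reduce to kg * m / (A * s^3); a valid unit for electric field strength would be e.g. V/m.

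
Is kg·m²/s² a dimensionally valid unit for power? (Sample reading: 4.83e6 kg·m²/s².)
No

power has SI base units: kg * m^2 / s^3
kg·m²/s² does NOT reduce to kg * m^2 / s^3; a valid unit for power would be e.g. W.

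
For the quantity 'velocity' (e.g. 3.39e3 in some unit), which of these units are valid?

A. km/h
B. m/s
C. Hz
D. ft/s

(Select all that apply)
A, B, D

velocity has SI base units: m / s

Checking each option against m / s:
  A. km/h: ✓ matches
  B. m/s: ✓ matches
  C. Hz: ✗ does not match
  D. ft/s: ✓ matches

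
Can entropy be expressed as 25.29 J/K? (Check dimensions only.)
Yes

entropy has SI base units: kg * m^2 / (s^2 * K)
J/K reduces to the same SI base units, so it is a valid unit for entropy.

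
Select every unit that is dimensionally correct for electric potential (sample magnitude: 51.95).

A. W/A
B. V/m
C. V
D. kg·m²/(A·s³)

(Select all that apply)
A, C, D

electric potential has SI base units: kg * m^2 / (A * s^3)

Checking each option against kg * m^2 / (A * s^3):
  A. W/A: ✓ matches
  B. V/m: ✗ does not match
  C. V: ✓ matches
  D. kg·m²/(A·s³): ✓ matches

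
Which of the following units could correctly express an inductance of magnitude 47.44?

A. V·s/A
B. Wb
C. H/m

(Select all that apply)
A

inductance has SI base units: kg * m^2 / (A^2 * s^2)

Checking each option against kg * m^2 / (A^2 * s^2):
  A. V·s/A: ✓ matches
  B. Wb: ✗ does not match
  C. H/m: ✗ does not match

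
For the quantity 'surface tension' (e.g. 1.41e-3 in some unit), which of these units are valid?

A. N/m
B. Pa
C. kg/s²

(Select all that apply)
A, C

surface tension has SI base units: kg / s^2

Checking each option against kg / s^2:
  A. N/m: ✓ matches
  B. Pa: ✗ does not match
  C. kg/s²: ✓ matches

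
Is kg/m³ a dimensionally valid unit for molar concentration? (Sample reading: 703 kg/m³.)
No

molar concentration has SI base units: mol / m^3
kg/m³ does NOT reduce to mol / m^3; a valid unit for molar concentration would be e.g. mol/m³.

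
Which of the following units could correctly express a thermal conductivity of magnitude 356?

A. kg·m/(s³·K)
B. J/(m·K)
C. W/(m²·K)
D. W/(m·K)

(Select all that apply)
A, D

thermal conductivity has SI base units: kg * m / (s^3 * K)

Checking each option against kg * m / (s^3 * K):
  A. kg·m/(s³·K): ✓ matches
  B. J/(m·K): ✗ does not match
  C. W/(m²·K): ✗ does not match
  D. W/(m·K): ✓ matches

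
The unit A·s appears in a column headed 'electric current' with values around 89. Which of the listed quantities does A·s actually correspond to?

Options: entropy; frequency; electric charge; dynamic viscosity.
electric charge

electric current should have units dimensionally equivalent to A (e.g. A).
The given unit 'A·s' reduces to A * s. Of the listed options, that is the dimensionality of electric charge.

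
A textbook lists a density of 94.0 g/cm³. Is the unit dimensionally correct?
Yes

density has SI base units: kg / m^3
g/cm³ reduces to the same SI base units, so it is a valid unit for density.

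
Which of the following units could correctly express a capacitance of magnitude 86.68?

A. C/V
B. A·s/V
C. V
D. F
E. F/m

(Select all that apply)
A, B, D

capacitance has SI base units: A^2 * s^4 / (kg * m^2)

Checking each option against A^2 * s^4 / (kg * m^2):
  A. C/V: ✓ matches
  B. A·s/V: ✓ matches
  C. V: ✗ does not match
  D. F: ✓ matches
  E. F/m: ✗ does not match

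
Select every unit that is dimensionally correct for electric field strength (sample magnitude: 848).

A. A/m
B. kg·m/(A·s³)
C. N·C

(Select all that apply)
B

electric field strength has SI base units: kg * m / (A * s^3)

Checking each option against kg * m / (A * s^3):
  A. A/m: ✗ does not match
  B. kg·m/(A·s³): ✓ matches
  C. N·C: ✗ does not match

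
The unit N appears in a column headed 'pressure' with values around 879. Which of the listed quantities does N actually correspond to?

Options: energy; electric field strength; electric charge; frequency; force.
force

pressure should have units dimensionally equivalent to kg / (m * s^2) (e.g. Pa).
The given unit 'N' reduces to kg * m / s^2. Of the listed options, that is the dimensionality of force.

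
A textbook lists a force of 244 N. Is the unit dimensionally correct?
Yes

force has SI base units: kg * m / s^2
N reduces to the same SI base units, so it is a valid unit for force.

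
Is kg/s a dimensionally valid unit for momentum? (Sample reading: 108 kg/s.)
No

momentum has SI base units: kg * m / s
kg/s does NOT reduce to kg * m / s; a valid unit for momentum would be e.g. kg·m/s.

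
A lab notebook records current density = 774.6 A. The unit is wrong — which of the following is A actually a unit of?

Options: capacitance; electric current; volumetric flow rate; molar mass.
electric current

current density should have units dimensionally equivalent to A / m^2 (e.g. A/m²).
The given unit 'A' reduces to A. Of the listed options, that is the dimensionality of electric current.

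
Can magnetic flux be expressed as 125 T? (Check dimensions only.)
No

magnetic flux has SI base units: kg * m^2 / (A * s^2)
T does NOT reduce to kg * m^2 / (A * s^2); a valid unit for magnetic flux would be e.g. Wb.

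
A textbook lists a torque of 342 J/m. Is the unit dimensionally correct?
No

torque has SI base units: kg * m^2 / s^2
J/m does NOT reduce to kg * m^2 / s^2; a valid unit for torque would be e.g. N·m.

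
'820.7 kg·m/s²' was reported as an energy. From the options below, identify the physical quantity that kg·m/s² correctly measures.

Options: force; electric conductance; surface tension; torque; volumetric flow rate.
force

energy should have units dimensionally equivalent to kg * m^2 / s^2 (e.g. J).
The given unit 'kg·m/s²' reduces to kg * m / s^2. Of the listed options, that is the dimensionality of force.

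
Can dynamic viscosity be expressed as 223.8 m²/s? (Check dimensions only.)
No

dynamic viscosity has SI base units: kg / (m * s)
m²/s does NOT reduce to kg / (m * s); a valid unit for dynamic viscosity would be e.g. Pa·s.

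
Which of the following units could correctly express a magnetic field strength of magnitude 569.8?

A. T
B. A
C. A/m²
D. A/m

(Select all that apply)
D

magnetic field strength has SI base units: A / m

Checking each option against A / m:
  A. T: ✗ does not match
  B. A: ✗ does not match
  C. A/m²: ✗ does not match
  D. A/m: ✓ matches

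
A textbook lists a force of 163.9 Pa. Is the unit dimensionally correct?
No

force has SI base units: kg * m / s^2
Pa does NOT reduce to kg * m / s^2; a valid unit for force would be e.g. N.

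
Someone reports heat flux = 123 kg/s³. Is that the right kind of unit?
Yes

heat flux has SI base units: kg / s^3
kg/s³ reduces to the same SI base units, so it is a valid unit for heat flux.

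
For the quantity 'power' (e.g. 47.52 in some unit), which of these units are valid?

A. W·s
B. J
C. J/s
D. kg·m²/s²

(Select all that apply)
C

power has SI base units: kg * m^2 / s^3

Checking each option against kg * m^2 / s^3:
  A. W·s: ✗ does not match
  B. J: ✗ does not match
  C. J/s: ✓ matches
  D. kg·m²/s²: ✗ does not match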